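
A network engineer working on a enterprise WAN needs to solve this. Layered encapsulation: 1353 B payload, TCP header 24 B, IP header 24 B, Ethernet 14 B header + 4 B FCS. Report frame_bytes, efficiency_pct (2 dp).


TCP segment = 1353 + 24 = 1377 B
IP packet = 1377 + 24 = 1401 B
Ethernet frame = 1401 + 14 + 4 = 1419 B
Efficiency = app / frame = 1353 / 1419 = 0.953488 = 95.3488% -> 95.35% (2 dp)

1419, 95.35


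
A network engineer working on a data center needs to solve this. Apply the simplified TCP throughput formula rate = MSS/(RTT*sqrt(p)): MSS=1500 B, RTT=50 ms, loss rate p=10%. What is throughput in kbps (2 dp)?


Given: MSS = 1500 bytes, RTT = 50 ms, loss = 10%
RTT in seconds = 50 / 1000 = 0.05
Loss rate = 10% = 0.1
sqrt(loss) = sqrt(0.1) = 0.316227766017
Throughput (bytes/s) = 1500 / (0.05 * 0.316227766017) = 94868.3298
Throughput (kbps) = 94868.3298 * 8 / 1000 = 758.946638 -> 758.95 kbps (2 dp)

758.95


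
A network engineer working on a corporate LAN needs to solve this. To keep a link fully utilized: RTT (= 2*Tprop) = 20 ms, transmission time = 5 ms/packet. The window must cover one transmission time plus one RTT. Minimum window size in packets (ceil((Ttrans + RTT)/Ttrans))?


Given: Ttrans = 5 ms, RTT = 20 ms (= 2 * Tprop, Tprop = 10 ms)
Time until first ACK returns = Ttrans + RTT = 5 + 20 = 25 ms
Need W * Ttrans >= Ttrans + RTT  ->  W >= (Ttrans + RTT) / Ttrans
(Ttrans + RTT) / Ttrans = 25 / 5 = 5
W_min = ceil(5) = 5

5


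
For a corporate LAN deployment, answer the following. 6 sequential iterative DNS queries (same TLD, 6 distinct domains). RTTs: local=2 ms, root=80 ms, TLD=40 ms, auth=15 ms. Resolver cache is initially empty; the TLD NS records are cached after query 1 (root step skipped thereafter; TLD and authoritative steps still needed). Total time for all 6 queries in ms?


Lookup 1 (cold cache): local + root + TLD + auth = 2 + 80 + 40 + 15 = 137 ms
Lookups 2..6 (TLD NS cached -> skip root; new domain -> still ask TLD and auth): local + TLD + auth = 2 + 40 + 15 = 57 ms each
Remaining 5 lookups: 5 * 57 = 285 ms
Total = 137 + 285 = 422 ms

422


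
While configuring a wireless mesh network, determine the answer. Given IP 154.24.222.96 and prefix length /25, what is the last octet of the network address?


Given: IP = 154.24.222.96, prefix = /25
Subnet mask = 255.255.255.128
Last octet of IP: 96
Last octet of mask: 128
Network last octet = 96 AND 128 = 0

0


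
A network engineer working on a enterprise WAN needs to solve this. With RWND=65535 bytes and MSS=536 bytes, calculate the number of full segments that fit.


Given: RWND = 65535 bytes, MSS = 536 bytes
Full segments = floor(RWND / MSS)
Full segments = floor(65535 / 536)
Full segments = floor(122.2668) = 122

122


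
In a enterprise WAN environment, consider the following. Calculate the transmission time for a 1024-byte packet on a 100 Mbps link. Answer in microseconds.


Given: packet = 1024 bytes, bandwidth = 100 Mbps
Packet in bits = 1024 * 8 = 8192 bits
Bandwidth = 100 * 10^6 = 100000000 bps
Time = 8192 / 100000000 seconds
Time in us = 8192 * 10^6 / 100000000 = 81.92

81.92


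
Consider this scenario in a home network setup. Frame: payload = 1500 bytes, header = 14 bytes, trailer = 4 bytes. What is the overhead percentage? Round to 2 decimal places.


Given: payload = 1500 B, header = 14 B, trailer = 4 B
Overhead bytes = header + trailer = 14 + 4 = 18
Total frame = payload + overhead = 1500 + 18 = 1518
Overhead % = 18 / 1518 * 100 = 1.1858% -> 1.19% (2 dp)

1.19


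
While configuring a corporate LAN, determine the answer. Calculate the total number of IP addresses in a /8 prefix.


Given: CIDR prefix /8
Host bits = 32 - 8 = 24
Total addresses = 2^24 = 16777216

16777216


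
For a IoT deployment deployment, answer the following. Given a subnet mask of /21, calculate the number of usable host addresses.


Given: subnet mask /21
Host bits = 32 - 21 = 11
Total addresses = 2^11 = 2048
Usable hosts = 2048 - 2 (network + broadcast) = 2046

2046


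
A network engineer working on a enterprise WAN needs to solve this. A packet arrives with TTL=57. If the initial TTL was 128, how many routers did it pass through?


Given: initial TTL = 128, received TTL = 57
Hops = initial TTL - received TTL
Hops = 128 - 57 = 71

71


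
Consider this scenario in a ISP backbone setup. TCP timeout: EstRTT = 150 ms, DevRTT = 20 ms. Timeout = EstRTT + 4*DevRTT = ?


Given: EstRTT = 150 ms, DevRTT = 20 ms
Timeout = EstRTT + 4 * DevRTT
4 * DevRTT = 4 * 20 = 80
Timeout = 150 + 80 = 230 ms

230


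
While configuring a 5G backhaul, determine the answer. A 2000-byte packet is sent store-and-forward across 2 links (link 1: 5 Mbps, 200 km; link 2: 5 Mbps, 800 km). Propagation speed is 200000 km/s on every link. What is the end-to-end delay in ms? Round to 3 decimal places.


Packet = 2000 bytes = 16000 bits. Store-and-forward: sum (t_trans + t_prop) per link.
Link 1: t_trans = 16000/(5*10^6) s = 3.2000 ms; t_prop = 200/200000 s = 1.0000 ms; subtotal = 4.2000 ms
Link 2: t_trans = 16000/(5*10^6) s = 3.2000 ms; t_prop = 800/200000 s = 4.0000 ms; subtotal = 7.2000 ms
End-to-end = 4.2000 + 7.2000 = 11.4000 ms -> 11.400 ms (3 dp)

11.400


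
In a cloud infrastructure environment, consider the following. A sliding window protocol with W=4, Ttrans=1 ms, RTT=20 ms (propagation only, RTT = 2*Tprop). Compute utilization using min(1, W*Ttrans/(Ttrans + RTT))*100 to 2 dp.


Given: W = 4, Ttrans = 1 ms, RTT = 20 ms (= 2 * Tprop, Tprop = 10 ms)
Cycle time = Ttrans + RTT = 1 + 20 = 21 ms (first packet sent until its ACK returns)
W * Ttrans = 4 * 1 = 4 ms of sending per cycle
W * Ttrans / (Ttrans + RTT) = 4 / 21 = 0.190476
U = min(1, 0.190476) = 0.190476
U% = 19.05%

19.05


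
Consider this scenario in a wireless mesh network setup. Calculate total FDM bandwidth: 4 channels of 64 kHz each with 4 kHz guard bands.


Given: 4 channels, 64 kHz each, guard = 4 kHz
Channel bandwidth = 4 * 64 = 256 kHz
Guard bands = 3 gaps * 4 kHz = 12 kHz
Total = 256 + 12 = 268 kHz

268


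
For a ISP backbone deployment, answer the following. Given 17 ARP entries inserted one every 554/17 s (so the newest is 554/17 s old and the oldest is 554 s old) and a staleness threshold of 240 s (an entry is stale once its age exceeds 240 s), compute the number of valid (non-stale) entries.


Ages are k * 554/17 s for k = 1..17 (spacing = 32.5882 s).
Entry k is valid iff k * 554/17 <= 240 iff k <= 17 * 240 / 554 = 7.3646
n_valid = floor(7.3646) = 7
(n_stale = 17 - 7 = 10)

7


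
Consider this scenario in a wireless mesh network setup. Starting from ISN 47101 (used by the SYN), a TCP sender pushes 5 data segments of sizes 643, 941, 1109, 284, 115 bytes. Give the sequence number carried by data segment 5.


The SYN occupies sequence number ISN = 47101, so the first data byte is ISN + 1 = 47102.
SEQ of data segment i = (ISN + 1) + sum of payload sizes of segments 1..i-1.
Segment 1: SEQ = 47102, payload = 643 bytes
Segment 2: SEQ = 47745, payload = 941 bytes
Segment 3: SEQ = 48686, payload = 1109 bytes
Segment 4: SEQ = 49795, payload = 284 bytes
Segment 5: SEQ = 50079, payload = 115 bytes
SEQ of segment 5 = 47102 + 643 + 941 + 1109 + 284 = 50079

50079


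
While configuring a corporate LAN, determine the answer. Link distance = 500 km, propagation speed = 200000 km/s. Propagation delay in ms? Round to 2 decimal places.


Given: distance = 500 km, speed = 200000 km/s
Delay = distance / speed = 500 / 200000 seconds
Delay in ms = 500 * 1000 / 200000
Delay = 2.5000 ms
Rounded to 2 dp = 2.50 ms

2.50


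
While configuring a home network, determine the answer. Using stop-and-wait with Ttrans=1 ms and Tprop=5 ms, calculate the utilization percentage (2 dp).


Given: Ttrans = 1 ms, Tprop = 5 ms
RTT = 2 * Tprop = 2 * 5 = 10 ms
U = Ttrans / (Ttrans + RTT)
U = 1 / (1 + 10)
U = 1 / 11 = 0.090909
U% = 9.09%

9.09


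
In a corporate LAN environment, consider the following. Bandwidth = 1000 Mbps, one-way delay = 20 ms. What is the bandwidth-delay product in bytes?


Given: bandwidth = 1000 Mbps, delay = 20 ms
BDP in bits = 1000 * 10^6 * 20 / 1000
BDP in bits = 20000000
BDP in bytes = 20000000 / 8 = 2500000

2500000


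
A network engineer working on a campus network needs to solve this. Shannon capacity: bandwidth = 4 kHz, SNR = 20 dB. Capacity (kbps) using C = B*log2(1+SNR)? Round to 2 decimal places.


Given: B = 4 kHz, SNR = 20 dB
SNR linear = 10^(20/10) = 100
1 + SNR = 101
log2(101) = 6.6582114828
C = 4 * 1000 * 6.6582114828 = 26632.8459 bps
C = 26.632846 kbps -> 26.63 kbps (2 dp)

26.63


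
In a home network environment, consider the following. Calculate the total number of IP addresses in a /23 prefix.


Given: CIDR prefix /23
Host bits = 32 - 23 = 9
Total addresses = 2^9 = 512

512


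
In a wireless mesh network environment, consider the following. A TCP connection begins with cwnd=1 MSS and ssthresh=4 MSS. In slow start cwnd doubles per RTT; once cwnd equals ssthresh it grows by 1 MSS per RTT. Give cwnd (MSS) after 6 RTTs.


RTT 0: cwnd = 1 MSS (initial)
RTT 1: cwnd = 2 MSS (slow start, doubled)
RTT 2: cwnd = 4 MSS (slow start, doubled)
RTT 3: cwnd = 5 MSS (congestion avoidance, +1)
RTT 4: cwnd = 6 MSS (congestion avoidance, +1)
RTT 5: cwnd = 7 MSS (congestion avoidance, +1)
RTT 6: cwnd = 8 MSS (congestion avoidance, +1)

8


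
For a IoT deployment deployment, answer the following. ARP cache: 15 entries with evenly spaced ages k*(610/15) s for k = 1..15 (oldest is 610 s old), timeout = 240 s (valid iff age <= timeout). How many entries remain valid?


Ages are k * 610/15 s for k = 1..15 (spacing = 40.6667 s).
Entry k is valid iff k * 610/15 <= 240 iff k <= 15 * 240 / 610 = 5.9016
n_valid = floor(5.9016) = 5
(n_stale = 15 - 5 = 10)

5


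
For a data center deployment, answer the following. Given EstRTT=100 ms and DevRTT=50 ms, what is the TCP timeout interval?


Given: EstRTT = 100 ms, DevRTT = 50 ms
Timeout = EstRTT + 4 * DevRTT
4 * DevRTT = 4 * 50 = 200
Timeout = 100 + 200 = 300 ms

300


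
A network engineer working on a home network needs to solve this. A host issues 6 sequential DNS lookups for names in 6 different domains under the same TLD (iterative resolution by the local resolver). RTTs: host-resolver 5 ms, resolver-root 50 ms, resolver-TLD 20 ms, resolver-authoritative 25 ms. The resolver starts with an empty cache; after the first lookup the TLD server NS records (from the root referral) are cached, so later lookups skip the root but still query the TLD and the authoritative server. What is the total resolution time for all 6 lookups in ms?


Lookup 1 (cold cache): local + root + TLD + auth = 5 + 50 + 20 + 25 = 100 ms
Lookups 2..6 (TLD NS cached -> skip root; new domain -> still ask TLD and auth): local + TLD + auth = 5 + 20 + 25 = 50 ms each
Remaining 5 lookups: 5 * 50 = 250 ms
Total = 100 + 250 = 350 ms

350


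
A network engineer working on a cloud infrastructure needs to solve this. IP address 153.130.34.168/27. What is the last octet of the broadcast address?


Given: IP = 153.130.34.168, prefix = /27
Host bits = 32 - 27 = 5
Network last octet = 168 AND mask = 160
Host part size = 2^5 - 1 = 31
Broadcast last octet = 160 OR 31 = 191

191


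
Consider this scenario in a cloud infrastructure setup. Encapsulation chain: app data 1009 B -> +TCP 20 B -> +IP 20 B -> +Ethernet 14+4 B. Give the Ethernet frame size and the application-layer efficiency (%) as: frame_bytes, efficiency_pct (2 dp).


TCP segment = 1009 + 20 = 1029 B
IP packet = 1029 + 20 = 1049 B
Ethernet frame = 1049 + 14 + 4 = 1067 B
Efficiency = app / frame = 1009 / 1067 = 0.945642 = 94.5642% -> 94.56% (2 dp)

1067, 94.56


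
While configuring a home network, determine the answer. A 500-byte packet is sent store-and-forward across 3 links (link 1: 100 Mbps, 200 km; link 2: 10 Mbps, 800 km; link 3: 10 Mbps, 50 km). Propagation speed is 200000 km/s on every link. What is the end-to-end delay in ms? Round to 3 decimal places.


Packet = 500 bytes = 4000 bits. Store-and-forward: sum (t_trans + t_prop) per link.
Link 1: t_trans = 4000/(100*10^6) s = 0.0400 ms; t_prop = 200/200000 s = 1.0000 ms; subtotal = 1.0400 ms
Link 2: t_trans = 4000/(10*10^6) s = 0.4000 ms; t_prop = 800/200000 s = 4.0000 ms; subtotal = 4.4000 ms
Link 3: t_trans = 4000/(10*10^6) s = 0.4000 ms; t_prop = 50/200000 s = 0.2500 ms; subtotal = 0.6500 ms
End-to-end = 1.0400 + 4.4000 + 0.6500 = 6.0900 ms -> 6.090 ms (3 dp)

6.090


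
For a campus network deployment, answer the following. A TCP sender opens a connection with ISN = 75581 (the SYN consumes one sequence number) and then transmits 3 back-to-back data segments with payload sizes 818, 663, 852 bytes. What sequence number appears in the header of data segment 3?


The SYN occupies sequence number ISN = 75581, so the first data byte is ISN + 1 = 75582.
SEQ of data segment i = (ISN + 1) + sum of payload sizes of segments 1..i-1.
Segment 1: SEQ = 75582, payload = 818 bytes
Segment 2: SEQ = 76400, payload = 663 bytes
Segment 3: SEQ = 77063, payload = 852 bytes
SEQ of segment 3 = 75582 + 818 + 663 = 77063

77063


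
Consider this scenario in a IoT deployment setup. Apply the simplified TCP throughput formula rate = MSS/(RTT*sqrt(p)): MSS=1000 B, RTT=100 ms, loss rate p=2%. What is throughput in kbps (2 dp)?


Given: MSS = 1000 bytes, RTT = 100 ms, loss = 2%
RTT in seconds = 100 / 1000 = 0.1
Loss rate = 2% = 0.02
sqrt(loss) = sqrt(0.02) = 0.141421356237
Throughput (bytes/s) = 1000 / (0.1 * 0.141421356237) = 70710.6781
Throughput (kbps) = 70710.6781 * 8 / 1000 = 565.685425 -> 565.69 kbps (2 dp)

565.69


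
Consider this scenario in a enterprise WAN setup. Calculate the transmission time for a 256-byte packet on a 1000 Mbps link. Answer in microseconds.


Given: packet = 256 bytes, bandwidth = 1000 Mbps
Packet in bits = 256 * 8 = 2048 bits
Bandwidth = 1000 * 10^6 = 1000000000 bps
Time = 2048 / 1000000000 seconds
Time in us = 2048 * 10^6 / 1000000000 = 2.048

2.048


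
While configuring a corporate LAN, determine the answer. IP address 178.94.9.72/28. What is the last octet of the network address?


Given: IP = 178.94.9.72, prefix = /28
Subnet mask = 255.255.255.240
Last octet of IP: 72
Last octet of mask: 240
Network last octet = 72 AND 240 = 64

64


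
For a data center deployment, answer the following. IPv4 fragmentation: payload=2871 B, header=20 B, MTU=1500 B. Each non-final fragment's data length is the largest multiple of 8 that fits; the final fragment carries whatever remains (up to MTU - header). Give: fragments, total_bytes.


Max data per non-final fragment = floor((MTU - header)/8)*8 = floor((1500 - 20)/8)*8 = floor(1480/8)*8 = 1480 B
Final fragment needs no 8-byte alignment: it can carry up to MTU - header = 1480 B
Non-final fragments needed = ceil((payload - 1480) / 1480) = ceil(1391/1480) = ceil(0.9399) = 1
Number of fragments = 1 + 1 = 2
Fragment sizes (data): 1 * 1480 B + 1391 B (last, 1391 <= 1480 OK)
Total bytes sent = payload + n_frags * header = 2871 + 2*20 = 2871 + 40 = 2911 B

2, 2911


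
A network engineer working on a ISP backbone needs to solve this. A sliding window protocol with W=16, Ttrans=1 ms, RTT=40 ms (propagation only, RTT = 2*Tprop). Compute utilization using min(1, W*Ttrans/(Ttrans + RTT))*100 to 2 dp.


Given: W = 16, Ttrans = 1 ms, RTT = 40 ms (= 2 * Tprop, Tprop = 20 ms)
Cycle time = Ttrans + RTT = 1 + 40 = 41 ms (first packet sent until its ACK returns)
W * Ttrans = 16 * 1 = 16 ms of sending per cycle
W * Ttrans / (Ttrans + RTT) = 16 / 41 = 0.390244
U = min(1, 0.390244) = 0.390244
U% = 39.02%

39.02


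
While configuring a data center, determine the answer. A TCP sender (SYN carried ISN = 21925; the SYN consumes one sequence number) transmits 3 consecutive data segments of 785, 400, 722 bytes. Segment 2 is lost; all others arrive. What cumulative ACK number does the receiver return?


SYN uses sequence number 21925; first data byte = ISN + 1 = 21926.
Segment 1: SEQ = 21926, len = 785 B, covers [21926, 22710]
Segment 2: SEQ = 22711, len = 400 B, covers [22711, 23110] [LOST]
Segment 3: SEQ = 23111, len = 722 B, covers [23111, 23832]
In-order data received: bytes [21926, 22710] (segments 1..1).
Segment 2 missing -> gap begins at byte 22711; later segments buffered out of order.
Cumulative ACK = next expected in-order byte = 21926 + 785 = 22711

22711


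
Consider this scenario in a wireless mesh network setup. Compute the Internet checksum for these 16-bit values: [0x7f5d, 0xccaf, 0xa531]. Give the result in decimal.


Given words: [0x7f5d, 0xccaf, 0xa531]
Step 1: Sum all words
Raw sum = 32605 + 52399 + 42289 = 127293
Step 2: Fold carry: (61757 + 1) = 61758
One's complement = ~61758 & 0xFFFF = 3777

3777


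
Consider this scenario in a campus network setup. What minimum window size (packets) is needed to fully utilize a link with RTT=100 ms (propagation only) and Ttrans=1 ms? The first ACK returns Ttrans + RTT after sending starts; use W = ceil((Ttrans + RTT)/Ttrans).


Given: Ttrans = 1 ms, RTT = 100 ms (= 2 * Tprop, Tprop = 50 ms)
Time until first ACK returns = Ttrans + RTT = 1 + 100 = 101 ms
Need W * Ttrans >= Ttrans + RTT  ->  W >= (Ttrans + RTT) / Ttrans
(Ttrans + RTT) / Ttrans = 101 / 1 = 101
W_min = ceil(101) = 101

101


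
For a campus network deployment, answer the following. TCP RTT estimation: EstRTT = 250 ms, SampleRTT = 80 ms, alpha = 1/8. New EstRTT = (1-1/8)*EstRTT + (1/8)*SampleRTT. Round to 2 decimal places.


Given: EstRTT = 250 ms, SampleRTT = 80 ms, alpha = 1/8
New EstRTT = (1 - alpha) * EstRTT + alpha * SampleRTT
(7/8) * 250 = 218.75
(1/8) * 80 = 10
New EstRTT = 218.75 + 10 = 228.75 ms -> 228.75 ms (2 dp)

228.75


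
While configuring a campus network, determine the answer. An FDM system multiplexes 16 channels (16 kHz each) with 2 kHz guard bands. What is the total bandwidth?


Given: 16 channels, 16 kHz each, guard = 2 kHz
Channel bandwidth = 16 * 16 = 256 kHz
Guard bands = 15 gaps * 2 kHz = 30 kHz
Total = 256 + 30 = 286 kHz

286


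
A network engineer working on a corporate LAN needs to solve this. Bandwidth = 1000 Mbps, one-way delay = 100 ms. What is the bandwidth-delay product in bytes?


Given: bandwidth = 1000 Mbps, delay = 100 ms
BDP in bits = 1000 * 10^6 * 100 / 1000
BDP in bits = 100000000
BDP in bytes = 100000000 / 8 = 12500000

12500000


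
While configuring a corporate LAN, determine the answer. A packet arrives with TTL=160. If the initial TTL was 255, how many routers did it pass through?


Given: initial TTL = 255, received TTL = 160
Hops = initial TTL - received TTL
Hops = 255 - 160 = 95

95


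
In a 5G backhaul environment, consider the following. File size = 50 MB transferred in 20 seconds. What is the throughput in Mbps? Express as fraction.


Given: file = 50 MB, time = 20 s
File in Mb = 50 * 8 = 400 Mb
Throughput = 400 / 20 Mbps
Throughput = 20 Mbps

20


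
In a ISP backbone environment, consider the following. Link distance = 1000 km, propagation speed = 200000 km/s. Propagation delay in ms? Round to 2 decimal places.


Given: distance = 1000 km, speed = 200000 km/s
Delay = distance / speed = 1000 / 200000 seconds
Delay in ms = 1000 * 1000 / 200000
Delay = 5.0000 ms
Rounded to 2 dp = 5.00 ms

5.00


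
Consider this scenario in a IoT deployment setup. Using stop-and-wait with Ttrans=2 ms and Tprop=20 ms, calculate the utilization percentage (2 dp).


Given: Ttrans = 2 ms, Tprop = 20 ms
RTT = 2 * Tprop = 2 * 20 = 40 ms
U = Ttrans / (Ttrans + RTT)
U = 2 / (2 + 40)
U = 2 / 42 = 0.047619
U% = 4.76%

4.76


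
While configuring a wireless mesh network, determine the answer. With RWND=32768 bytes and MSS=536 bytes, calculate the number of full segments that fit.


Given: RWND = 32768 bytes, MSS = 536 bytes
Full segments = floor(RWND / MSS)
Full segments = floor(32768 / 536)
Full segments = floor(61.1343) = 61

61


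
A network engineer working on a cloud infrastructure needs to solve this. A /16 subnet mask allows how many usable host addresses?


Given: subnet mask /16
Host bits = 32 - 16 = 16
Total addresses = 2^16 = 65536
Usable hosts = 65536 - 2 (network + broadcast) = 65534

65534


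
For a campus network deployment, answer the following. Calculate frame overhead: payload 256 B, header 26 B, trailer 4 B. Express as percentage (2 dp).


Given: payload = 256 B, header = 26 B, trailer = 4 B
Overhead bytes = header + trailer = 26 + 4 = 30
Total frame = payload + overhead = 256 + 30 = 286
Overhead % = 30 / 286 * 100 = 10.4895% -> 10.49% (2 dp)

10.49


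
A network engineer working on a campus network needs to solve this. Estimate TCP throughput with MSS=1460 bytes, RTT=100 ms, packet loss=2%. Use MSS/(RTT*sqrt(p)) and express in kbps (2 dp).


Given: MSS = 1460 bytes, RTT = 100 ms, loss = 2%
RTT in seconds = 100 / 1000 = 0.1
Loss rate = 2% = 0.02
sqrt(loss) = sqrt(0.02) = 0.141421356237
Throughput (bytes/s) = 1460 / (0.1 * 0.141421356237) = 103237.5901
Throughput (kbps) = 103237.5901 * 8 / 1000 = 825.900720 -> 825.90 kbps (2 dp)

825.90


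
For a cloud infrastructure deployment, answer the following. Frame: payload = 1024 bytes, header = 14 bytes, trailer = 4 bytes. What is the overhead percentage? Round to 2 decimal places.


Given: payload = 1024 B, header = 14 B, trailer = 4 B
Overhead bytes = header + trailer = 14 + 4 = 18
Total frame = payload + overhead = 1024 + 18 = 1042
Overhead % = 18 / 1042 * 100 = 1.7274% -> 1.73% (2 dp)

1.73


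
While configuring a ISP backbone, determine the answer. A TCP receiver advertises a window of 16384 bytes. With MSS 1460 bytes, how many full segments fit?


Given: RWND = 16384 bytes, MSS = 1460 bytes
Full segments = floor(RWND / MSS)
Full segments = floor(16384 / 1460)
Full segments = floor(11.2219) = 11

11


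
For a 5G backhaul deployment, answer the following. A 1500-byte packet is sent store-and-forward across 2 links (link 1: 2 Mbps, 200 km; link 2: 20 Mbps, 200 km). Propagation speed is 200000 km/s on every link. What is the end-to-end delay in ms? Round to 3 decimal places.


Packet = 1500 bytes = 12000 bits. Store-and-forward: sum (t_trans + t_prop) per link.
Link 1: t_trans = 12000/(2*10^6) s = 6.0000 ms; t_prop = 200/200000 s = 1.0000 ms; subtotal = 7.0000 ms
Link 2: t_trans = 12000/(20*10^6) s = 0.6000 ms; t_prop = 200/200000 s = 1.0000 ms; subtotal = 1.6000 ms
End-to-end = 7.0000 + 1.6000 = 8.6000 ms -> 8.600 ms (3 dp)

8.600


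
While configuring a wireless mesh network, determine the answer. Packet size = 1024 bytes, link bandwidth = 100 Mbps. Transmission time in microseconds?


Given: packet = 1024 bytes, bandwidth = 100 Mbps
Packet in bits = 1024 * 8 = 8192 bits
Bandwidth = 100 * 10^6 = 100000000 bps
Time = 8192 / 100000000 seconds
Time in us = 8192 * 10^6 / 100000000 = 81.92

81.92


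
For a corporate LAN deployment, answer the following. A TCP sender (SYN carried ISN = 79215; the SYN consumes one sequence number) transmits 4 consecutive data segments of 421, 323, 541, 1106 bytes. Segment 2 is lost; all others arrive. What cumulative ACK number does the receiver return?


SYN uses sequence number 79215; first data byte = ISN + 1 = 79216.
Segment 1: SEQ = 79216, len = 421 B, covers [79216, 79636]
Segment 2: SEQ = 79637, len = 323 B, covers [79637, 79959] [LOST]
Segment 3: SEQ = 79960, len = 541 B, covers [79960, 80500]
Segment 4: SEQ = 80501, len = 1106 B, covers [80501, 81606]
In-order data received: bytes [79216, 79636] (segments 1..1).
Segment 2 missing -> gap begins at byte 79637; later segments buffered out of order.
Cumulative ACK = next expected in-order byte = 79216 + 421 = 79637

79637


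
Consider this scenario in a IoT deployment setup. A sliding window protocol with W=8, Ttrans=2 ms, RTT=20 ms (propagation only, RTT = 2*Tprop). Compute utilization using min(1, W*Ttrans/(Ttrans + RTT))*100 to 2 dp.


Given: W = 8, Ttrans = 2 ms, RTT = 20 ms (= 2 * Tprop, Tprop = 10 ms)
Cycle time = Ttrans + RTT = 2 + 20 = 22 ms (first packet sent until its ACK returns)
W * Ttrans = 8 * 2 = 16 ms of sending per cycle
W * Ttrans / (Ttrans + RTT) = 16 / 22 = 0.727273
U = min(1, 0.727273) = 0.727273
U% = 72.73%

72.73


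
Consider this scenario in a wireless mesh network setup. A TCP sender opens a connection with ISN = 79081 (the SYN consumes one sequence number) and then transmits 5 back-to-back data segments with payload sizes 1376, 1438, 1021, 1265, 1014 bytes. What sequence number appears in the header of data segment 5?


The SYN occupies sequence number ISN = 79081, so the first data byte is ISN + 1 = 79082.
SEQ of data segment i = (ISN + 1) + sum of payload sizes of segments 1..i-1.
Segment 1: SEQ = 79082, payload = 1376 bytes
Segment 2: SEQ = 80458, payload = 1438 bytes
Segment 3: SEQ = 81896, payload = 1021 bytes
Segment 4: SEQ = 82917, payload = 1265 bytes
Segment 5: SEQ = 84182, payload = 1014 bytes
SEQ of segment 5 = 79082 + 1376 + 1438 + 1021 + 1265 = 84182

84182


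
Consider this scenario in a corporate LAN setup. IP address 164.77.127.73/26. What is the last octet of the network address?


Given: IP = 164.77.127.73, prefix = /26
Subnet mask = 255.255.255.192
Last octet of IP: 73
Last octet of mask: 192
Network last octet = 73 AND 192 = 64

64


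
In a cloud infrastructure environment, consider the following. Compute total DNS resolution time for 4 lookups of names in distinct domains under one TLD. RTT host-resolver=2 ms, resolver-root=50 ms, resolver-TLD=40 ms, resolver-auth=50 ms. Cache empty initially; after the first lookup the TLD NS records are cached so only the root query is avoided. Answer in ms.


Lookup 1 (cold cache): local + root + TLD + auth = 2 + 50 + 40 + 50 = 142 ms
Lookups 2..4 (TLD NS cached -> skip root; new domain -> still ask TLD and auth): local + TLD + auth = 2 + 40 + 50 = 92 ms each
Remaining 3 lookups: 3 * 92 = 276 ms
Total = 142 + 276 = 418 ms

418


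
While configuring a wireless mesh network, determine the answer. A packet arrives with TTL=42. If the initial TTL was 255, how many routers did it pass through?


Given: initial TTL = 255, received TTL = 42
Hops = initial TTL - received TTL
Hops = 255 - 42 = 213

213


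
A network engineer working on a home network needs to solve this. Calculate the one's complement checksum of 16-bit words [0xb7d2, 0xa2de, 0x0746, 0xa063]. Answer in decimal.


Given words: [0xb7d2, 0xa2de, 0x0746, 0xa063]
Step 1: Sum all words
Raw sum = 47058 + 41694 + 1862 + 41059 = 131673
Step 2: Fold carry: (601 + 2) = 603
One's complement = ~603 & 0xFFFF = 64932

64932


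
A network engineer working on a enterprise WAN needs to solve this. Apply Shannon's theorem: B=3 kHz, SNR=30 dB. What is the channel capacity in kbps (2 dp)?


Given: B = 3 kHz, SNR = 30 dB
SNR linear = 10^(30/10) = 1000
1 + SNR = 1001
log2(1001) = 9.9672262588
C = 3 * 1000 * 9.9672262588 = 29901.6788 bps
C = 29.901679 kbps -> 29.90 kbps (2 dp)

29.90


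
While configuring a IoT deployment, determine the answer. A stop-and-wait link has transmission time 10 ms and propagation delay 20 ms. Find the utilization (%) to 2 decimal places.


Given: Ttrans = 10 ms, Tprop = 20 ms
RTT = 2 * Tprop = 2 * 20 = 40 ms
U = Ttrans / (Ttrans + RTT)
U = 10 / (10 + 40)
U = 10 / 50 = 0.2
U% = 20.00%

20.00


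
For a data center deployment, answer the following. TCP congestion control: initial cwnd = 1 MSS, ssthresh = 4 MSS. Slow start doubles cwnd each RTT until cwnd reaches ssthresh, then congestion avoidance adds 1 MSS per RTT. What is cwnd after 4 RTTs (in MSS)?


RTT 0: cwnd = 1 MSS (initial)
RTT 1: cwnd = 2 MSS (slow start, doubled)
RTT 2: cwnd = 4 MSS (slow start, doubled)
RTT 3: cwnd = 5 MSS (congestion avoidance, +1)
RTT 4: cwnd = 6 MSS (congestion avoidance, +1)

6


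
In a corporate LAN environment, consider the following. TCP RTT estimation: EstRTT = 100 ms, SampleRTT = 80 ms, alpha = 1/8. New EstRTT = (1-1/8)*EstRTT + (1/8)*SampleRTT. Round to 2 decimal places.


Given: EstRTT = 100 ms, SampleRTT = 80 ms, alpha = 1/8
New EstRTT = (1 - alpha) * EstRTT + alpha * SampleRTT
(7/8) * 100 = 87.5
(1/8) * 80 = 10
New EstRTT = 87.5 + 10 = 97.5 ms -> 97.50 ms (2 dp)

97.50


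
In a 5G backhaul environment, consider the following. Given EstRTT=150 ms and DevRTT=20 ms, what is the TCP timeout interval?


Given: EstRTT = 150 ms, DevRTT = 20 ms
Timeout = EstRTT + 4 * DevRTT
4 * DevRTT = 4 * 20 = 80
Timeout = 150 + 80 = 230 ms

230


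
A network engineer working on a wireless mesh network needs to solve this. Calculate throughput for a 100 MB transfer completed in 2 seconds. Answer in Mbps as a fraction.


Given: file = 100 MB, time = 2 s
File in Mb = 100 * 8 = 800 Mb
Throughput = 800 / 2 Mbps
Throughput = 400 Mbps

400


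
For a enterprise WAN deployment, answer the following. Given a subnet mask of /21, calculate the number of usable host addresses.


Given: subnet mask /21
Host bits = 32 - 21 = 11
Total addresses = 2^11 = 2048
Usable hosts = 2048 - 2 (network + broadcast) = 2046

2046


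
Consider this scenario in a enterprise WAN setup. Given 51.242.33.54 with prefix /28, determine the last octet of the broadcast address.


Given: IP = 51.242.33.54, prefix = /28
Host bits = 32 - 28 = 4
Network last octet = 54 AND mask = 48
Host part size = 2^4 - 1 = 15
Broadcast last octet = 48 OR 15 = 63

63


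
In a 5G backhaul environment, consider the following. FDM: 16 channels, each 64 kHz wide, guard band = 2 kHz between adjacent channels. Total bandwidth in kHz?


Given: 16 channels, 64 kHz each, guard = 2 kHz
Channel bandwidth = 16 * 64 = 1024 kHz
Guard bands = 15 gaps * 2 kHz = 30 kHz
Total = 1024 + 30 = 1054 kHz

1054


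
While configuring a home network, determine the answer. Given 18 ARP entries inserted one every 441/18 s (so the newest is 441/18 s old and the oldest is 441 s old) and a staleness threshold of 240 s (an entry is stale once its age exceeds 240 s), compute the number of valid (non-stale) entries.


Ages are k * 441/18 s for k = 1..18 (spacing = 24.5000 s).
Entry k is valid iff k * 441/18 <= 240 iff k <= 18 * 240 / 441 = 9.7959
n_valid = floor(9.7959) = 9
(n_stale = 18 - 9 = 9)

9


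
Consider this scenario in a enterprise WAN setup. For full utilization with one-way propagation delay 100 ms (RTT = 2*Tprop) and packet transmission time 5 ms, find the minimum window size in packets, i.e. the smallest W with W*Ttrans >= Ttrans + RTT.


Given: Ttrans = 5 ms, RTT = 200 ms (= 2 * Tprop, Tprop = 100 ms)
Time until first ACK returns = Ttrans + RTT = 5 + 200 = 205 ms
Need W * Ttrans >= Ttrans + RTT  ->  W >= (Ttrans + RTT) / Ttrans
(Ttrans + RTT) / Ttrans = 205 / 5 = 41
W_min = ceil(41) = 41

41


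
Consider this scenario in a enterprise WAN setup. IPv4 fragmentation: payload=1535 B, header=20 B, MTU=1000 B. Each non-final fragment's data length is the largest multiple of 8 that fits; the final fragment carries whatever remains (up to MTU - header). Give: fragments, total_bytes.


Max data per non-final fragment = floor((MTU - header)/8)*8 = floor((1000 - 20)/8)*8 = floor(980/8)*8 = 976 B
Final fragment needs no 8-byte alignment: it can carry up to MTU - header = 980 B
Non-final fragments needed = ceil((payload - 980) / 976) = ceil(555/976) = ceil(0.5686) = 1
Number of fragments = 1 + 1 = 2
Fragment sizes (data): 1 * 976 B + 559 B (last, 559 <= 980 OK)
Total bytes sent = payload + n_frags * header = 1535 + 2*20 = 1535 + 40 = 1575 B

2, 1575


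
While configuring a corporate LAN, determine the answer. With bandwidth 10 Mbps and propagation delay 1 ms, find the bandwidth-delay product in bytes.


Given: bandwidth = 10 Mbps, delay = 1 ms
BDP in bits = 10 * 10^6 * 1 / 1000
BDP in bits = 10000
BDP in bytes = 10000 / 8 = 1250

1250


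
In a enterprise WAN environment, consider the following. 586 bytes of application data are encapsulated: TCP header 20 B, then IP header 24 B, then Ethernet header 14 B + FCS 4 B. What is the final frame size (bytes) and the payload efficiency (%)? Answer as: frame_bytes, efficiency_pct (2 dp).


TCP segment = 586 + 20 = 606 B
IP packet = 606 + 24 = 630 B
Ethernet frame = 630 + 14 + 4 = 648 B
Efficiency = app / frame = 586 / 648 = 0.904321 = 90.4321% -> 90.43% (2 dp)

648, 90.43


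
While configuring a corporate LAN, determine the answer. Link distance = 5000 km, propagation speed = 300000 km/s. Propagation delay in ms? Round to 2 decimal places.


Given: distance = 5000 km, speed = 300000 km/s
Delay = distance / speed = 5000 / 300000 seconds
Delay in ms = 5000 * 1000 / 300000
Delay = 16.6667 ms
Rounded to 2 dp = 16.67 ms

16.67


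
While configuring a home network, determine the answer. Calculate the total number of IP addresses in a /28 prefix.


Given: CIDR prefix /28
Host bits = 32 - 28 = 4
Total addresses = 2^4 = 16

16


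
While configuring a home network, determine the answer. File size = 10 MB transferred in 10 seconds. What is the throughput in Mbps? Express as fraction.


Given: file = 10 MB, time = 10 s
File in Mb = 10 * 8 = 80 Mb
Throughput = 80 / 10 Mbps
Throughput = 8 Mbps

8


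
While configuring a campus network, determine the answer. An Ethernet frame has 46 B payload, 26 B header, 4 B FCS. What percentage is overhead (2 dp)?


Given: payload = 46 B, header = 26 B, trailer = 4 B
Overhead bytes = header + trailer = 26 + 4 = 30
Total frame = payload + overhead = 46 + 30 = 76
Overhead % = 30 / 76 * 100 = 39.4737% -> 39.47% (2 dp)

39.47


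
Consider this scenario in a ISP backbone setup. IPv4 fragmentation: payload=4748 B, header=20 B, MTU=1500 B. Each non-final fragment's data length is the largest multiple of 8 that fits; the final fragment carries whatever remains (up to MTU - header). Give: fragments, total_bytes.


Max data per non-final fragment = floor((MTU - header)/8)*8 = floor((1500 - 20)/8)*8 = floor(1480/8)*8 = 1480 B
Final fragment needs no 8-byte alignment: it can carry up to MTU - header = 1480 B
Non-final fragments needed = ceil((payload - 1480) / 1480) = ceil(3268/1480) = ceil(2.2081) = 3
Number of fragments = 3 + 1 = 4
Fragment sizes (data): 3 * 1480 B + 308 B (last, 308 <= 1480 OK)
Total bytes sent = payload + n_frags * header = 4748 + 4*20 = 4748 + 80 = 4828 B

4, 4828


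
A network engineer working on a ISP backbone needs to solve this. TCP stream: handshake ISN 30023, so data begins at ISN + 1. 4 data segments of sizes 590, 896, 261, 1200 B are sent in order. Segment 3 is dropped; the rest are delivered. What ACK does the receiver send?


SYN uses sequence number 30023; first data byte = ISN + 1 = 30024.
Segment 1: SEQ = 30024, len = 590 B, covers [30024, 30613]
Segment 2: SEQ = 30614, len = 896 B, covers [30614, 31509]
Segment 3: SEQ = 31510, len = 261 B, covers [31510, 31770] [LOST]
Segment 4: SEQ = 31771, len = 1200 B, covers [31771, 32970]
In-order data received: bytes [30024, 31509] (segments 1..2).
Segment 3 missing -> gap begins at byte 31510; later segments buffered out of order.
Cumulative ACK = next expected in-order byte = 30024 + 590 + 896 = 31510

31510


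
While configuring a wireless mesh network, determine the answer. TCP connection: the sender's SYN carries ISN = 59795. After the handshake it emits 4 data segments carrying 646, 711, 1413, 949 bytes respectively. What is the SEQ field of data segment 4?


The SYN occupies sequence number ISN = 59795, so the first data byte is ISN + 1 = 59796.
SEQ of data segment i = (ISN + 1) + sum of payload sizes of segments 1..i-1.
Segment 1: SEQ = 59796, payload = 646 bytes
Segment 2: SEQ = 60442, payload = 711 bytes
Segment 3: SEQ = 61153, payload = 1413 bytes
Segment 4: SEQ = 62566, payload = 949 bytes
SEQ of segment 4 = 59796 + 646 + 711 + 1413 = 62566

62566


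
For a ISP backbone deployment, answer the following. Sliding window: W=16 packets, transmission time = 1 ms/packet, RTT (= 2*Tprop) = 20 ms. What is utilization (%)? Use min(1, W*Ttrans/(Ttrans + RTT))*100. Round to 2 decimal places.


Given: W = 16, Ttrans = 1 ms, RTT = 20 ms (= 2 * Tprop, Tprop = 10 ms)
Cycle time = Ttrans + RTT = 1 + 20 = 21 ms (first packet sent until its ACK returns)
W * Ttrans = 16 * 1 = 16 ms of sending per cycle
W * Ttrans / (Ttrans + RTT) = 16 / 21 = 0.761905
U = min(1, 0.761905) = 0.761905
U% = 76.19%

76.19


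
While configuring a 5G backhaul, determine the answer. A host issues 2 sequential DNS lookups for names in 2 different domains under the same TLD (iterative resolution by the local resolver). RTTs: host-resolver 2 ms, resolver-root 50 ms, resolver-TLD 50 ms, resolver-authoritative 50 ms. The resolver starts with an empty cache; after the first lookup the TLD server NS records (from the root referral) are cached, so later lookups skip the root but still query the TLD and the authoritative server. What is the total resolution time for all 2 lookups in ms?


Lookup 1 (cold cache): local + root + TLD + auth = 2 + 50 + 50 + 50 = 152 ms
Lookups 2..2 (TLD NS cached -> skip root; new domain -> still ask TLD and auth): local + TLD + auth = 2 + 50 + 50 = 102 ms each
Remaining 1 lookups: 1 * 102 = 102 ms
Total = 152 + 102 = 254 ms

254


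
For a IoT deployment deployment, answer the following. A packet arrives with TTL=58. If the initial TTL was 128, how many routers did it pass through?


Given: initial TTL = 128, received TTL = 58
Hops = initial TTL - received TTL
Hops = 128 - 58 = 70

70


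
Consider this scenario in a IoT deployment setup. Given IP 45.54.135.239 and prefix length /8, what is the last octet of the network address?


Given: IP = 45.54.135.239, prefix = /8
Subnet mask = 255.0.0.0
Last octet of IP: 239
Last octet of mask: 0
Network last octet = 239 AND 0 = 0

0


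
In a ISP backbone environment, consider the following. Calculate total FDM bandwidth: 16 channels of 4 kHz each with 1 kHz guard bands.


Given: 16 channels, 4 kHz each, guard = 1 kHz
Channel bandwidth = 16 * 4 = 64 kHz
Guard bands = 15 gaps * 1 kHz = 15 kHz
Total = 64 + 15 = 79 kHz

79


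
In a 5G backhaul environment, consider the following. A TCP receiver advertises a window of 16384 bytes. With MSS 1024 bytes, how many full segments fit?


Given: RWND = 16384 bytes, MSS = 1024 bytes
Full segments = floor(RWND / MSS)
Full segments = floor(16384 / 1024)
Full segments = floor(16.0) = 16

16


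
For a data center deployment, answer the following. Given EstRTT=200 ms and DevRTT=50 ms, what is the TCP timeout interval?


Given: EstRTT = 200 ms, DevRTT = 50 ms
Timeout = EstRTT + 4 * DevRTT
4 * DevRTT = 4 * 50 = 200
Timeout = 200 + 200 = 400 ms

400


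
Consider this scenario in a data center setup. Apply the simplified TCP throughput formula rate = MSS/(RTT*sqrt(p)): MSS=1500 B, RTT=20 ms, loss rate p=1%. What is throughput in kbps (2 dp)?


Given: MSS = 1500 bytes, RTT = 20 ms, loss = 1%
RTT in seconds = 20 / 1000 = 0.02
Loss rate = 1% = 0.01
sqrt(loss) = sqrt(0.01) = 0.1
Throughput (bytes/s) = 1500 / (0.02 * 0.1) = 750000.0000
Throughput (kbps) = 750000.0000 * 8 / 1000 = 6000.000000 -> 6000.00 kbps (2 dp)

6000.00


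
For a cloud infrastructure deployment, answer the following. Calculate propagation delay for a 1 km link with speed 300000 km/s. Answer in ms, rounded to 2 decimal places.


Given: distance = 1 km, speed = 300000 km/s
Delay = distance / speed = 1 / 300000 seconds
Delay in ms = 1 * 1000 / 300000
Delay = 0.0033 ms
Rounded to 2 dp = 0.00 ms

0.00


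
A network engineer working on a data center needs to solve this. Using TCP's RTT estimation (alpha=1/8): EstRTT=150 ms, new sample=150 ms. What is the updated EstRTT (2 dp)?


Given: EstRTT = 150 ms, SampleRTT = 150 ms, alpha = 1/8
New EstRTT = (1 - alpha) * EstRTT + alpha * SampleRTT
(7/8) * 150 = 131.25
(1/8) * 150 = 18.75
New EstRTT = 131.25 + 18.75 = 150 ms -> 150.00 ms (2 dp)

150.00


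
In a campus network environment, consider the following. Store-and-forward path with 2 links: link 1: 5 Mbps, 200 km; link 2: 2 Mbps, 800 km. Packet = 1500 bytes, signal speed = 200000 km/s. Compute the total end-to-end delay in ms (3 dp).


Packet = 1500 bytes = 12000 bits. Store-and-forward: sum (t_trans + t_prop) per link.
Link 1: t_trans = 12000/(5*10^6) s = 2.4000 ms; t_prop = 200/200000 s = 1.0000 ms; subtotal = 3.4000 ms
Link 2: t_trans = 12000/(2*10^6) s = 6.0000 ms; t_prop = 800/200000 s = 4.0000 ms; subtotal = 10.0000 ms
End-to-end = 3.4000 + 10.0000 = 13.4000 ms -> 13.400 ms (3 dp)

13.400
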